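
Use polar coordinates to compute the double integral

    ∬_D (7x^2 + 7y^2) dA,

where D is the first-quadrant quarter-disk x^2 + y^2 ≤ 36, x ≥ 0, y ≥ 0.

The region D is 0 ≤ r ≤ 6, 0 ≤ θ ≤ π/2 in polar coordinates, where x = r cos(θ), y = r sin(θ), and dA = r dr dθ.

Under the substitution, the integrand becomes 7r^2, so

    ∬_D (7x^2 + 7y^2) dA = ∫_{0}^{π/2} ∫_{0}^{6} (7r^2) · r dr dθ.

Inner integral (in r): ∫_{0}^{6} (7r^2) · r dr = 2268.

Outer integral (in θ): ∫_{0}^{π/2} (2268) dθ = 1134π.

Therefore ∬_D (7x^2 + 7y^2) dA = 1134π.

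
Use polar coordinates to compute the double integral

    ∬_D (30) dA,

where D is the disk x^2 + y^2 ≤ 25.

The region D is 0 ≤ r ≤ 5, 0 ≤ θ ≤ 2π in polar coordinates, where x = r cos(θ), y = r sin(θ), and dA = r dr dθ.

Under the substitution, the integrand becomes 30, so

    ∬_D (30) dA = ∫_{0}^{2π} ∫_{0}^{5} (30) · r dr dθ.

Inner integral (in r): ∫_{0}^{5} (30) · r dr = 375.

Outer integral (in θ): ∫_{0}^{2π} (375) dθ = 750π.

Therefore ∬_D (30) dA = 750π.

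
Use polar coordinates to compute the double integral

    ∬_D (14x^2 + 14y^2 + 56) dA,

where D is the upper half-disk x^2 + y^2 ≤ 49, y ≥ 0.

The region D is 0 ≤ r ≤ 7, 0 ≤ θ ≤ π in polar coordinates, where x = r cos(θ), y = r sin(θ), and dA = r dr dθ.

Under the substitution, the integrand becomes 14r^2 + 56, so

    ∬_D (14x^2 + 14y^2 + 56) dA = ∫_{0}^{π} ∫_{0}^{7} (14r^2 + 56) · r dr dθ.

Inner integral (in r): ∫_{0}^{7} (14r^2 + 56) · r dr = 19551/2.

Outer integral (in θ): ∫_{0}^{π} (19551/2) dθ = 19551π/2.

Therefore ∬_D (14x^2 + 14y^2 + 56) dA = 19551π/2.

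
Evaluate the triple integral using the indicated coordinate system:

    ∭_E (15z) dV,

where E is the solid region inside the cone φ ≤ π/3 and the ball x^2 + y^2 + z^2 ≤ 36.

In spherical coordinates, x = ρ sin(φ) cos(θ), y = ρ sin(φ) sin(θ), z = ρ cos(φ), and dV = ρ^2 sin(φ) dρ dφ dθ.

The integrand becomes 15ρ cos(φ), so

    ∭_E (15z) dV = ∫_{0}^{2π} ∫_{0}^{π/3} ∫_{0}^{6} (15ρ cos(φ)) · ρ^2 sin(φ) dρ dφ dθ.

Inner (ρ): 2430sin(2φ).
Middle (φ): 3645/2.
Outer (θ): 3645π.

Therefore the triple integral equals 3645π.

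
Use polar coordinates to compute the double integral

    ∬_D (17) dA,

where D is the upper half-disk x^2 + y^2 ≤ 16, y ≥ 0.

The region D is 0 ≤ r ≤ 4, 0 ≤ θ ≤ π in polar coordinates, where x = r cos(θ), y = r sin(θ), and dA = r dr dθ.

Under the substitution, the integrand becomes 17, so

    ∬_D (17) dA = ∫_{0}^{π} ∫_{0}^{4} (17) · r dr dθ.

Inner integral (in r): ∫_{0}^{4} (17) · r dr = 136.

Outer integral (in θ): ∫_{0}^{π} (136) dθ = 136π.

Therefore ∬_D (17) dA = 136π.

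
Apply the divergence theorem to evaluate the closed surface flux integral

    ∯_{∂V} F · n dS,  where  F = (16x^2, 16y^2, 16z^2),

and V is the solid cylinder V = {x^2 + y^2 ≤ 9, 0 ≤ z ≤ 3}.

By the divergence theorem,

    ∯_{∂V} F · n dS = ∭_V (∇ · F) dV.

Compute the divergence:
    ∇ · F = ∂F_x/∂x + ∂F_y/∂y + ∂F_z/∂z = 32x + 32y + 32z.

In cylindrical coordinates, x = r cos(θ), y = r sin(θ), z = z, dV = r dr dθ dz, with 0 ≤ r ≤ 3, 0 ≤ θ ≤ 2π, 0 ≤ z ≤ 3.

The integrand, after substitution and multiplying by the volume element, becomes (32sqrt(2)r sin(θ + π/4) + 32z) · r, so

    ∭_V (∇·F) dV = ∫_0^{2π} ∫_0^{3} ∫_0^{3} (32sqrt(2)r sin(θ + π/4) + 32z) · r dz dr dθ.

Inner (z from 0 to 3): 48r (2sqrt(2)r sin(θ + π/4) + 3).
Middle (r from 0 to 3): 864sqrt(2)sin(θ + π/4) + 648.
Outer (θ from 0 to 2π): 1296π.

Therefore ∯_{∂V} F · n dS = 1296π.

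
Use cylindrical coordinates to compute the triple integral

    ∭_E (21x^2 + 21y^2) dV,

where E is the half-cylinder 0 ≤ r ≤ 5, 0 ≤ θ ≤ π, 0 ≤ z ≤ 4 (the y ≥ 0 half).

In cylindrical coordinates, x = r cos(θ), y = r sin(θ), z = z, and dV = r dr dθ dz.

The integrand becomes 21r^2, so

    ∭_E (21x^2 + 21y^2) dV = ∫_{0}^{π} ∫_{0}^{5} ∫_{0}^{4} (21r^2) · r dz dr dθ.

Inner (z): 84r^3.
Middle (r from 0 to 5): 13125.
Outer (θ): 13125π.

Therefore the triple integral equals 13125π.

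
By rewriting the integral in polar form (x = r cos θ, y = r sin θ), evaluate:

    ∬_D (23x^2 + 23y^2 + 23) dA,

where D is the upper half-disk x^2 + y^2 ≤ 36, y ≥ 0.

The region D is 0 ≤ r ≤ 6, 0 ≤ θ ≤ π in polar coordinates, where x = r cos(θ), y = r sin(θ), and dA = r dr dθ.

Under the substitution, the integrand becomes 23r^2 + 23, so

    ∬_D (23x^2 + 23y^2 + 23) dA = ∫_{0}^{π} ∫_{0}^{6} (23r^2 + 23) · r dr dθ.

Inner integral (in r): ∫_{0}^{6} (23r^2 + 23) · r dr = 7866.

Outer integral (in θ): ∫_{0}^{π} (7866) dθ = 7866π.

Therefore ∬_D (23x^2 + 23y^2 + 23) dA = 7866π.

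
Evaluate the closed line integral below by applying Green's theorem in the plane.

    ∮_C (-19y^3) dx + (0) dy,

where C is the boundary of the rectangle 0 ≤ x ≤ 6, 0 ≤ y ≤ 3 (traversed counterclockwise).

Green's theorem converts the closed line integral into a double integral over the enclosed region D:

    ∮_C P dx + Q dy = ∬_D (∂Q/∂x - ∂P/∂y) dA.

Here P = -19y^3, Q = 0, so

    ∂Q/∂x = 0,    ∂P/∂y = -57y^2,
    ∂Q/∂x - ∂P/∂y = 57y^2.

D is the region 0 ≤ x ≤ 6, 0 ≤ y ≤ 3. Evaluating the double integral:

    ∬_D (57y^2) dA = ∫_0^{6} ∫_0^{3} (57y^2) dy dx.

Inner (y from 0 to 3): 513.
Outer (x from 0 to 6): 3078.

Therefore ∮_C P dx + Q dy = 3078.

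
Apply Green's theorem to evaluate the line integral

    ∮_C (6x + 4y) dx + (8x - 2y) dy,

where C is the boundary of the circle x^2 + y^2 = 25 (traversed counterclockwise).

Green's theorem converts the closed line integral into a double integral over the enclosed region D:

    ∮_C P dx + Q dy = ∬_D (∂Q/∂x - ∂P/∂y) dA.

Here P = 6x + 4y, Q = 8x - 2y, so

    ∂Q/∂x = 8,    ∂P/∂y = 4,
    ∂Q/∂x - ∂P/∂y = 4.

D is the region x^2 + y^2 ≤ 25. Evaluating the double integral:

In polar coordinates (x = r cos θ, y = r sin θ, dA = r dr dθ) the integrand becomes 4, so

    ∬_D (4) dA = ∫_0^{2π} ∫_0^{5} (4) · r dr dθ.

Inner (r from 0 to 5): 50.
Outer (θ from 0 to 2π): 100π.

Therefore ∮_C P dx + Q dy = 100π.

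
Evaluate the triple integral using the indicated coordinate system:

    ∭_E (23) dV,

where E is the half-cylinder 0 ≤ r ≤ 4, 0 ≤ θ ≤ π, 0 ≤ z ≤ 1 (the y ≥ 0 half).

In cylindrical coordinates, x = r cos(θ), y = r sin(θ), z = z, and dV = r dr dθ dz.

The integrand becomes 23, so

    ∭_E (23) dV = ∫_{0}^{π} ∫_{0}^{4} ∫_{0}^{1} (23) · r dz dr dθ.

Inner (z): 23r.
Middle (r from 0 to 4): 184.
Outer (θ): 184π.

Therefore the triple integral equals 184π.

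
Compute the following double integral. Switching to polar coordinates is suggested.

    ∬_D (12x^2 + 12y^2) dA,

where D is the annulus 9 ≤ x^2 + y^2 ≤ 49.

The region D is 3 ≤ r ≤ 7, 0 ≤ θ ≤ 2π in polar coordinates, where x = r cos(θ), y = r sin(θ), and dA = r dr dθ.

Under the substitution, the integrand becomes 12r^2, so

    ∬_D (12x^2 + 12y^2) dA = ∫_{0}^{2π} ∫_{3}^{7} (12r^2) · r dr dθ.

Inner integral (in r): ∫_{3}^{7} (12r^2) · r dr = 6960.

Outer integral (in θ): ∫_{0}^{2π} (6960) dθ = 13920π.

Therefore ∬_D (12x^2 + 12y^2) dA = 13920π.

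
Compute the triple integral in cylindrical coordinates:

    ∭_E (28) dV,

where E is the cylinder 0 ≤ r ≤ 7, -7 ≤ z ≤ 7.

In cylindrical coordinates, x = r cos(θ), y = r sin(θ), z = z, and dV = r dr dθ dz.

The integrand becomes 28, so

    ∭_E (28) dV = ∫_{0}^{2π} ∫_{0}^{7} ∫_{-7}^{7} (28) · r dz dr dθ.

Inner (z): 392r.
Middle (r from 0 to 7): 9604.
Outer (θ): 19208π.

Therefore the triple integral equals 19208π.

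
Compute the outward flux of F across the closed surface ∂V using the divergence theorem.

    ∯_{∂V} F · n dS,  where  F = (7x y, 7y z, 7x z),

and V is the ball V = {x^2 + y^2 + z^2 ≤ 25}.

By the divergence theorem,

    ∯_{∂V} F · n dS = ∭_V (∇ · F) dV.

Compute the divergence:
    ∇ · F = ∂F_x/∂x + ∂F_y/∂y + ∂F_z/∂z = 7y + 7z + 7x = 7x + 7y + 7z.

In spherical coordinates, x = ρ sin(φ) cos(θ), y = ρ sin(φ) sin(θ), z = ρ cos(φ), dV = ρ^2 sin(φ) dρ dφ dθ, with 0 ≤ ρ ≤ 5, 0 ≤ φ ≤ π, 0 ≤ θ ≤ 2π.

The integrand, after substitution and multiplying by the volume element, becomes (7ρ (sqrt(2)sin(φ)sin(θ + π/4) + cos(φ))) · ρ^2 sin(φ), so

    ∭_V (∇·F) dV = ∫_0^{2π} ∫_0^{π} ∫_0^{5} (7ρ (sqrt(2)sin(φ)sin(θ + π/4) + cos(φ))) · ρ^2 sin(φ) dρ dφ dθ.

Inner (ρ from 0 to 5): 4375(sqrt(2)sin(φ)sin(θ + π/4) + cos(φ))sin(φ)/4.
Middle (φ from 0 to π): 4375sqrt(2)π sin(θ + π/4)/8.
Outer (θ from 0 to 2π): 0.

Therefore ∯_{∂V} F · n dS = 0.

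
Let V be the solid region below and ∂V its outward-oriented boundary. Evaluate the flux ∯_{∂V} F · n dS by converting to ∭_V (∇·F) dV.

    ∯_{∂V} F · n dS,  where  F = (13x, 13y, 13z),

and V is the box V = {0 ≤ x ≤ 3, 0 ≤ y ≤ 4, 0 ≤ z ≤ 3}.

By the divergence theorem,

    ∯_{∂V} F · n dS = ∭_V (∇ · F) dV.

Compute the divergence:
    ∇ · F = ∂F_x/∂x + ∂F_y/∂y + ∂F_z/∂z = 13 + 13 + 13 = 39.

V is a rectangular box, so dV = dx dy dz with 0 ≤ x ≤ 3, 0 ≤ y ≤ 4, 0 ≤ z ≤ 3.

Integrate (39) over V as an iterated integral:

    ∭_V (∇·F) dV = ∫_0^{3} ∫_0^{4} ∫_0^{3} (39) dz dy dx.

Inner (z from 0 to 3): 117.
Middle (y from 0 to 4): 468.
Outer (x from 0 to 3): 1404.

Therefore ∯_{∂V} F · n dS = 1404.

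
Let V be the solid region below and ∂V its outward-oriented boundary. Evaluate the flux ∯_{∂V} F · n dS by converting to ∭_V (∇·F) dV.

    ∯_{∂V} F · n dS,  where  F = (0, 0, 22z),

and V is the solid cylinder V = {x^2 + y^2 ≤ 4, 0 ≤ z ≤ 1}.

By the divergence theorem,

    ∯_{∂V} F · n dS = ∭_V (∇ · F) dV.

Compute the divergence:
    ∇ · F = ∂F_x/∂x + ∂F_y/∂y + ∂F_z/∂z = 0 + 0 + 22 = 22.

In cylindrical coordinates, x = r cos(θ), y = r sin(θ), z = z, dV = r dr dθ dz, with 0 ≤ r ≤ 2, 0 ≤ θ ≤ 2π, 0 ≤ z ≤ 1.

The integrand, after substitution and multiplying by the volume element, becomes (22) · r, so

    ∭_V (∇·F) dV = ∫_0^{2π} ∫_0^{2} ∫_0^{1} (22) · r dz dr dθ.

Inner (z from 0 to 1): 22r.
Middle (r from 0 to 2): 44.
Outer (θ from 0 to 2π): 88π.

Therefore ∯_{∂V} F · n dS = 88π.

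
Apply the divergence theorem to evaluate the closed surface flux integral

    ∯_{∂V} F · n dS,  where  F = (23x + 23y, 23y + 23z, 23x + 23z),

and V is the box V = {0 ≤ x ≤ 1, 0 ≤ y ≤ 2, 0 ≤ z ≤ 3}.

By the divergence theorem,

    ∯_{∂V} F · n dS = ∭_V (∇ · F) dV.

Compute the divergence:
    ∇ · F = ∂F_x/∂x + ∂F_y/∂y + ∂F_z/∂z = 23 + 23 + 23 = 69.

V is a rectangular box, so dV = dx dy dz with 0 ≤ x ≤ 1, 0 ≤ y ≤ 2, 0 ≤ z ≤ 3.

Integrate (69) over V as an iterated integral:

    ∭_V (∇·F) dV = ∫_0^{1} ∫_0^{2} ∫_0^{3} (69) dz dy dx.

Inner (z from 0 to 3): 207.
Middle (y from 0 to 2): 414.
Outer (x from 0 to 1): 414.

Therefore ∯_{∂V} F · n dS = 414.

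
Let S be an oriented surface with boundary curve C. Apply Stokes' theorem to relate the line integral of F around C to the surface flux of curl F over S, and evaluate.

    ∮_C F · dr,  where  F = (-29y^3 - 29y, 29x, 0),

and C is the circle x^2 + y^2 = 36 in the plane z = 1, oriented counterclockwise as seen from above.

Let S be the flat disk x^2 + y^2 ≤ 36 in the plane z = 1, with upward unit normal n̂ = ẑ. By Stokes' theorem,

    ∮_C F · dr = ∬_S (∇ × F) · n̂ dS = ∬_D (curl F)_z dA,

where D is the disk x^2 + y^2 ≤ 36.

Compute the curl of F = (-29y^3 - 29y, 29x, 0):
    (∇ × F)_x = ∂F_z/∂y - ∂F_y/∂z = 0,
    (∇ × F)_y = ∂F_x/∂z - ∂F_z/∂x = 0,
    (∇ × F)_z = ∂F_y/∂x - ∂F_x/∂y = 87y^2 + 58.

On z = 1, (curl F)_z = 87y^2 + 58.

Convert to polar (x = r cos θ, y = r sin θ, dA = r dr dθ); the integrand becomes 87r^2sin(θ)^2 + 58, so

    ∬_D (curl F)_z dA = ∫_0^{2π} ∫_0^{6} (87r^2sin(θ)^2 + 58) · r dr dθ.

Inner (r from 0 to 6): 28188sin(θ)^2 + 1044.
Outer (θ from 0 to 2π): 30276π.

Therefore ∮_C F · dr = 30276π.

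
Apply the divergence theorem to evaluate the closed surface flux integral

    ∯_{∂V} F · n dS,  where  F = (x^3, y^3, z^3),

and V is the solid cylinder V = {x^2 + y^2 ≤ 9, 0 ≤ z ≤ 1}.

By the divergence theorem,

    ∯_{∂V} F · n dS = ∭_V (∇ · F) dV.

Compute the divergence:
    ∇ · F = ∂F_x/∂x + ∂F_y/∂y + ∂F_z/∂z = 3x^2 + 3y^2 + 3z^2.

In cylindrical coordinates, x = r cos(θ), y = r sin(θ), z = z, dV = r dr dθ dz, with 0 ≤ r ≤ 3, 0 ≤ θ ≤ 2π, 0 ≤ z ≤ 1.

The integrand, after substitution and multiplying by the volume element, becomes (3r^2 + 3z^2) · r, so

    ∭_V (∇·F) dV = ∫_0^{2π} ∫_0^{3} ∫_0^{1} (3r^2 + 3z^2) · r dz dr dθ.

Inner (z from 0 to 1): 3r^3 + r.
Middle (r from 0 to 3): 261/4.
Outer (θ from 0 to 2π): 261π/2.

Therefore ∯_{∂V} F · n dS = 261π/2.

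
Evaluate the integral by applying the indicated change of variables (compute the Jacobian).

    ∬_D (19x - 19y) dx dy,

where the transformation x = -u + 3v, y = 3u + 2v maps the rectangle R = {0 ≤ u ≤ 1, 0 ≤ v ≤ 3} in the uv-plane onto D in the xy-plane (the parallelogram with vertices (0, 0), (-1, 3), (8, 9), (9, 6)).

Compute the Jacobian determinant of (x, y) with respect to (u, v):

    ∂(x,y)/∂(u,v) = | -1  3 | = (-1)(2) - (3)(3) = -11.
                   | 3  2 |

Its absolute value is |J| = 11 (the area scaling factor).

Substituting x = -u + 3v, y = 3u + 2v into the integrand,

    19x - 19y → -76u + 19v,

so the integral becomes

    ∬_R (-76u + 19v) · |J| du dv = ∫_0^1 ∫_0^3 (-836u + 209v) dv du.

Inner (v): 1881/2 - 2508u.
Outer (u): -627/2.

Therefore ∬_D (19x - 19y) dx dy = -627/2.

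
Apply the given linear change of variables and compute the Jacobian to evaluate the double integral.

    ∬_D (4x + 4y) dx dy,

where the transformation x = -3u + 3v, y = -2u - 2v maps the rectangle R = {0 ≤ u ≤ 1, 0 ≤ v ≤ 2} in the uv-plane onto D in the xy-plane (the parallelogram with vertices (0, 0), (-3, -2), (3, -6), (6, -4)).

Compute the Jacobian determinant of (x, y) with respect to (u, v):

    ∂(x,y)/∂(u,v) = | -3  3 | = (-3)(-2) - (3)(-2) = 12.
                   | -2  -2 |

Its absolute value is |J| = 12 (the area scaling factor).

Substituting x = -3u + 3v, y = -2u - 2v into the integrand,

    4x + 4y → -20u + 4v,

so the integral becomes

    ∬_R (-20u + 4v) · |J| du dv = ∫_0^1 ∫_0^2 (-240u + 48v) dv du.

Inner (v): 96 - 480u.
Outer (u): -144.

Therefore ∬_D (4x + 4y) dx dy = -144.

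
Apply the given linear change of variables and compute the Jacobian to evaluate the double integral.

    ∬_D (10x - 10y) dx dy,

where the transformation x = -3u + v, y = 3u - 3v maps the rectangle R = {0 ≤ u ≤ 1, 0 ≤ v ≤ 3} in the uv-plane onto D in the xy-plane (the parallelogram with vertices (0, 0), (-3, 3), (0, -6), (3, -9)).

Compute the Jacobian determinant of (x, y) with respect to (u, v):

    ∂(x,y)/∂(u,v) = | -3  1 | = (-3)(-3) - (1)(3) = 6.
                   | 3  -3 |

Its absolute value is |J| = 6 (the area scaling factor).

Substituting x = -3u + v, y = 3u - 3v into the integrand,

    10x - 10y → -60u + 40v,

so the integral becomes

    ∬_R (-60u + 40v) · |J| du dv = ∫_0^1 ∫_0^3 (-360u + 240v) dv du.

Inner (v): 1080 - 1080u.
Outer (u): 540.

Therefore ∬_D (10x - 10y) dx dy = 540.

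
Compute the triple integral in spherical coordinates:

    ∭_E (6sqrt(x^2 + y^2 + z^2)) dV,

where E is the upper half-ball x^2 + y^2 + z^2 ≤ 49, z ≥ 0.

In spherical coordinates, x = ρ sin(φ) cos(θ), y = ρ sin(φ) sin(θ), z = ρ cos(φ), and dV = ρ^2 sin(φ) dρ dφ dθ.

The integrand becomes 6ρ, so

    ∭_E (6sqrt(x^2 + y^2 + z^2)) dV = ∫_{0}^{2π} ∫_{0}^{π/2} ∫_{0}^{7} (6ρ) · ρ^2 sin(φ) dρ dφ dθ.

Inner (ρ): 7203sin(φ)/2.
Middle (φ): 7203/2.
Outer (θ): 7203π.

Therefore the triple integral equals 7203π.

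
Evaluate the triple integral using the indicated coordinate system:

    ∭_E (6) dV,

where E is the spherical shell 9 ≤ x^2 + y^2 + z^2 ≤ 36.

In spherical coordinates, x = ρ sin(φ) cos(θ), y = ρ sin(φ) sin(θ), z = ρ cos(φ), and dV = ρ^2 sin(φ) dρ dφ dθ.

The integrand becomes 6, so

    ∭_E (6) dV = ∫_{0}^{2π} ∫_{0}^{π} ∫_{3}^{6} (6) · ρ^2 sin(φ) dρ dφ dθ.

Inner (ρ): 378sin(φ).
Middle (φ): 756.
Outer (θ): 1512π.

Therefore the triple integral equals 1512π.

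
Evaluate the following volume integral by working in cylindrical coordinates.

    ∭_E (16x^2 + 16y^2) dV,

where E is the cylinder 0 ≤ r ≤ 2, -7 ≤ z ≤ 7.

In cylindrical coordinates, x = r cos(θ), y = r sin(θ), z = z, and dV = r dr dθ dz.

The integrand becomes 16r^2, so

    ∭_E (16x^2 + 16y^2) dV = ∫_{0}^{2π} ∫_{0}^{2} ∫_{-7}^{7} (16r^2) · r dz dr dθ.

Inner (z): 224r^3.
Middle (r from 0 to 2): 896.
Outer (θ): 1792π.

Therefore the triple integral equals 1792π.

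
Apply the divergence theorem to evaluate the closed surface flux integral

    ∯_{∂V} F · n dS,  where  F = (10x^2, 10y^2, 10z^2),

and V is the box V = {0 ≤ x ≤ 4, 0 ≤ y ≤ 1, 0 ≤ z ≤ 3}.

By the divergence theorem,

    ∯_{∂V} F · n dS = ∭_V (∇ · F) dV.

Compute the divergence:
    ∇ · F = ∂F_x/∂x + ∂F_y/∂y + ∂F_z/∂z = 20x + 20y + 20z.

V is a rectangular box, so dV = dx dy dz with 0 ≤ x ≤ 4, 0 ≤ y ≤ 1, 0 ≤ z ≤ 3.

Integrate (20x + 20y + 20z) over V as an iterated integral:

    ∭_V (∇·F) dV = ∫_0^{4} ∫_0^{1} ∫_0^{3} (20x + 20y + 20z) dz dy dx.

Inner (z from 0 to 3): 60x + 60y + 90.
Middle (y from 0 to 1): 60x + 120.
Outer (x from 0 to 4): 960.

Therefore ∯_{∂V} F · n dS = 960.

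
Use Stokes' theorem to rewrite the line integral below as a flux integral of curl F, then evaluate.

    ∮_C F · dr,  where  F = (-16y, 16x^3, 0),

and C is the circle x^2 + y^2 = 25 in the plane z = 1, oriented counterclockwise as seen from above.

Let S be the flat disk x^2 + y^2 ≤ 25 in the plane z = 1, with upward unit normal n̂ = ẑ. By Stokes' theorem,

    ∮_C F · dr = ∬_S (∇ × F) · n̂ dS = ∬_D (curl F)_z dA,

where D is the disk x^2 + y^2 ≤ 25.

Compute the curl of F = (-16y, 16x^3, 0):
    (∇ × F)_x = ∂F_z/∂y - ∂F_y/∂z = 0,
    (∇ × F)_y = ∂F_x/∂z - ∂F_z/∂x = 0,
    (∇ × F)_z = ∂F_y/∂x - ∂F_x/∂y = 48x^2 + 16.

On z = 1, (curl F)_z = 48x^2 + 16.

Convert to polar (x = r cos θ, y = r sin θ, dA = r dr dθ); the integrand becomes 48r^2cos(θ)^2 + 16, so

    ∬_D (curl F)_z dA = ∫_0^{2π} ∫_0^{5} (48r^2cos(θ)^2 + 16) · r dr dθ.

Inner (r from 0 to 5): 7500cos(θ)^2 + 200.
Outer (θ from 0 to 2π): 7900π.

Therefore ∮_C F · dr = 7900π.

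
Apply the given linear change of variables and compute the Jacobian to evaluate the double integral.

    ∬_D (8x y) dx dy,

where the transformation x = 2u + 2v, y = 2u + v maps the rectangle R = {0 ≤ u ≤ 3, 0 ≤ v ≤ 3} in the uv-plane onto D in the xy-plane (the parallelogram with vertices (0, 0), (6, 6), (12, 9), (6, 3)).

Compute the Jacobian determinant of (x, y) with respect to (u, v):

    ∂(x,y)/∂(u,v) = | 2  2 | = (2)(1) - (2)(2) = -2.
                   | 2  1 |

Its absolute value is |J| = 2 (the area scaling factor).

Substituting x = 2u + 2v, y = 2u + v into the integrand,

    8x y → 32u^2 + 48u v + 16v^2,

so the integral becomes

    ∬_R (32u^2 + 48u v + 16v^2) · |J| du dv = ∫_0^3 ∫_0^3 (64u^2 + 96u v + 32v^2) dv du.

Inner (v): 192u^2 + 432u + 288.
Outer (u): 4536.

Therefore ∬_D (8x y) dx dy = 4536.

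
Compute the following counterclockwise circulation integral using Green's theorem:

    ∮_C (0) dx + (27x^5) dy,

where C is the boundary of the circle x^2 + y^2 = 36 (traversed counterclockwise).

Green's theorem converts the closed line integral into a double integral over the enclosed region D:

    ∮_C P dx + Q dy = ∬_D (∂Q/∂x - ∂P/∂y) dA.

Here P = 0, Q = 27x^5, so

    ∂Q/∂x = 135x^4,    ∂P/∂y = 0,
    ∂Q/∂x - ∂P/∂y = 135x^4.

D is the region x^2 + y^2 ≤ 36. Evaluating the double integral:

In polar coordinates (x = r cos θ, y = r sin θ, dA = r dr dθ) the integrand becomes 135r^4cos(θ)^4, so

    ∬_D (135x^4) dA = ∫_0^{2π} ∫_0^{6} (135r^4cos(θ)^4) · r dr dθ.

Inner (r from 0 to 6): 1049760cos(θ)^4.
Outer (θ from 0 to 2π): 787320π.

Therefore ∮_C P dx + Q dy = 787320π.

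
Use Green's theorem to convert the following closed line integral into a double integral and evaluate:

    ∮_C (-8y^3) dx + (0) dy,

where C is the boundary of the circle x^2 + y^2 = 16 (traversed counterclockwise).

Green's theorem converts the closed line integral into a double integral over the enclosed region D:

    ∮_C P dx + Q dy = ∬_D (∂Q/∂x - ∂P/∂y) dA.

Here P = -8y^3, Q = 0, so

    ∂Q/∂x = 0,    ∂P/∂y = -24y^2,
    ∂Q/∂x - ∂P/∂y = 24y^2.

D is the region x^2 + y^2 ≤ 16. Evaluating the double integral:

In polar coordinates (x = r cos θ, y = r sin θ, dA = r dr dθ) the integrand becomes 24r^2sin(θ)^2, so

    ∬_D (24y^2) dA = ∫_0^{2π} ∫_0^{4} (24r^2sin(θ)^2) · r dr dθ.

Inner (r from 0 to 4): 1536sin(θ)^2.
Outer (θ from 0 to 2π): 1536π.

Therefore ∮_C P dx + Q dy = 1536π.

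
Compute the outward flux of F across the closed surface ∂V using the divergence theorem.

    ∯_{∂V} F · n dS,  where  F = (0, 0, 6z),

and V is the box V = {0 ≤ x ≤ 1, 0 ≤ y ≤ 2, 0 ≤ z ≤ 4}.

By the divergence theorem,

    ∯_{∂V} F · n dS = ∭_V (∇ · F) dV.

Compute the divergence:
    ∇ · F = ∂F_x/∂x + ∂F_y/∂y + ∂F_z/∂z = 0 + 0 + 6 = 6.

V is a rectangular box, so dV = dx dy dz with 0 ≤ x ≤ 1, 0 ≤ y ≤ 2, 0 ≤ z ≤ 4.

Integrate (6) over V as an iterated integral:

    ∭_V (∇·F) dV = ∫_0^{1} ∫_0^{2} ∫_0^{4} (6) dz dy dx.

Inner (z from 0 to 4): 24.
Middle (y from 0 to 2): 48.
Outer (x from 0 to 1): 48.

Therefore ∯_{∂V} F · n dS = 48.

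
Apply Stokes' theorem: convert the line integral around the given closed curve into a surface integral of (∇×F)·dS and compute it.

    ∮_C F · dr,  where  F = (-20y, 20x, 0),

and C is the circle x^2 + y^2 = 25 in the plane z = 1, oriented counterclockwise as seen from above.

Let S be the flat disk x^2 + y^2 ≤ 25 in the plane z = 1, with upward unit normal n̂ = ẑ. By Stokes' theorem,

    ∮_C F · dr = ∬_S (∇ × F) · n̂ dS = ∬_D (curl F)_z dA,

where D is the disk x^2 + y^2 ≤ 25.

Compute the curl of F = (-20y, 20x, 0):
    (∇ × F)_x = ∂F_z/∂y - ∂F_y/∂z = 0,
    (∇ × F)_y = ∂F_x/∂z - ∂F_z/∂x = 0,
    (∇ × F)_z = ∂F_y/∂x - ∂F_x/∂y = 40.

On z = 1, (curl F)_z = 40.

Convert to polar (x = r cos θ, y = r sin θ, dA = r dr dθ); the integrand becomes 40, so

    ∬_D (curl F)_z dA = ∫_0^{2π} ∫_0^{5} (40) · r dr dθ.

Inner (r from 0 to 5): 500.
Outer (θ from 0 to 2π): 1000π.

Therefore ∮_C F · dr = 1000π.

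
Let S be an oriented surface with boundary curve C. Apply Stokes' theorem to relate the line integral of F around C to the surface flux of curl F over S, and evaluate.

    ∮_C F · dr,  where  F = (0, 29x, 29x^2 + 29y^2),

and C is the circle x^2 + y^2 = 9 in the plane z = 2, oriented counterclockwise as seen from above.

Let S be the flat disk x^2 + y^2 ≤ 9 in the plane z = 2, with upward unit normal n̂ = ẑ. By Stokes' theorem,

    ∮_C F · dr = ∬_S (∇ × F) · n̂ dS = ∬_D (curl F)_z dA,

where D is the disk x^2 + y^2 ≤ 9.

Compute the curl of F = (0, 29x, 29x^2 + 29y^2):
    (∇ × F)_x = ∂F_z/∂y - ∂F_y/∂z = 58y,
    (∇ × F)_y = ∂F_x/∂z - ∂F_z/∂x = -58x,
    (∇ × F)_z = ∂F_y/∂x - ∂F_x/∂y = 29.

On z = 2, (curl F)_z = 29.

Convert to polar (x = r cos θ, y = r sin θ, dA = r dr dθ); the integrand becomes 29, so

    ∬_D (curl F)_z dA = ∫_0^{2π} ∫_0^{3} (29) · r dr dθ.

Inner (r from 0 to 3): 261/2.
Outer (θ from 0 to 2π): 261π.

Therefore ∮_C F · dr = 261π.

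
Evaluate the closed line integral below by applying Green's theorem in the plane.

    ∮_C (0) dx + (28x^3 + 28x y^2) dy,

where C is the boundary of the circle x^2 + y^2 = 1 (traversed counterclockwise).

Green's theorem converts the closed line integral into a double integral over the enclosed region D:

    ∮_C P dx + Q dy = ∬_D (∂Q/∂x - ∂P/∂y) dA.

Here P = 0, Q = 28x^3 + 28x y^2, so

    ∂Q/∂x = 84x^2 + 28y^2,    ∂P/∂y = 0,
    ∂Q/∂x - ∂P/∂y = 84x^2 + 28y^2.

D is the region x^2 + y^2 ≤ 1. Evaluating the double integral:

In polar coordinates (x = r cos θ, y = r sin θ, dA = r dr dθ) the integrand becomes 28r^2(cos(2θ) + 2), so

    ∬_D (84x^2 + 28y^2) dA = ∫_0^{2π} ∫_0^{1} (28r^2(cos(2θ) + 2)) · r dr dθ.

Inner (r from 0 to 1): 7cos(2θ) + 14.
Outer (θ from 0 to 2π): 28π.

Therefore ∮_C P dx + Q dy = 28π.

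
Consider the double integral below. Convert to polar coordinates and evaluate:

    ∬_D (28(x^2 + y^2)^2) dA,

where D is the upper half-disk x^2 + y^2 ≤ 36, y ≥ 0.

The region D is 0 ≤ r ≤ 6, 0 ≤ θ ≤ π in polar coordinates, where x = r cos(θ), y = r sin(θ), and dA = r dr dθ.

Under the substitution, the integrand becomes 28r^4, so

    ∬_D (28(x^2 + y^2)^2) dA = ∫_{0}^{π} ∫_{0}^{6} (28r^4) · r dr dθ.

Inner integral (in r): ∫_{0}^{6} (28r^4) · r dr = 217728.

Outer integral (in θ): ∫_{0}^{π} (217728) dθ = 217728π.

Therefore ∬_D (28(x^2 + y^2)^2) dA = 217728π.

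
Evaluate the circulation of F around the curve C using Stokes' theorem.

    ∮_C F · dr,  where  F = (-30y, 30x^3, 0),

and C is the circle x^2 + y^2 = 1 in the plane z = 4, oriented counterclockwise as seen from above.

Let S be the flat disk x^2 + y^2 ≤ 1 in the plane z = 4, with upward unit normal n̂ = ẑ. By Stokes' theorem,

    ∮_C F · dr = ∬_S (∇ × F) · n̂ dS = ∬_D (curl F)_z dA,

where D is the disk x^2 + y^2 ≤ 1.

Compute the curl of F = (-30y, 30x^3, 0):
    (∇ × F)_x = ∂F_z/∂y - ∂F_y/∂z = 0,
    (∇ × F)_y = ∂F_x/∂z - ∂F_z/∂x = 0,
    (∇ × F)_z = ∂F_y/∂x - ∂F_x/∂y = 90x^2 + 30.

On z = 4, (curl F)_z = 90x^2 + 30.

Convert to polar (x = r cos θ, y = r sin θ, dA = r dr dθ); the integrand becomes 90r^2cos(θ)^2 + 30, so

    ∬_D (curl F)_z dA = ∫_0^{2π} ∫_0^{1} (90r^2cos(θ)^2 + 30) · r dr dθ.

Inner (r from 0 to 1): 45cos(θ)^2/2 + 15.
Outer (θ from 0 to 2π): 105π/2.

Therefore ∮_C F · dr = 105π/2.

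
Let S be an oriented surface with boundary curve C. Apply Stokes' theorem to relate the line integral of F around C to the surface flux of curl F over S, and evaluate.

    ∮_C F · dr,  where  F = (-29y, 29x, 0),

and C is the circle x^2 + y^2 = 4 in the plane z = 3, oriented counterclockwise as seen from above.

Let S be the flat disk x^2 + y^2 ≤ 4 in the plane z = 3, with upward unit normal n̂ = ẑ. By Stokes' theorem,

    ∮_C F · dr = ∬_S (∇ × F) · n̂ dS = ∬_D (curl F)_z dA,

where D is the disk x^2 + y^2 ≤ 4.

Compute the curl of F = (-29y, 29x, 0):
    (∇ × F)_x = ∂F_z/∂y - ∂F_y/∂z = 0,
    (∇ × F)_y = ∂F_x/∂z - ∂F_z/∂x = 0,
    (∇ × F)_z = ∂F_y/∂x - ∂F_x/∂y = 58.

On z = 3, (curl F)_z = 58.

Convert to polar (x = r cos θ, y = r sin θ, dA = r dr dθ); the integrand becomes 58, so

    ∬_D (curl F)_z dA = ∫_0^{2π} ∫_0^{2} (58) · r dr dθ.

Inner (r from 0 to 2): 116.
Outer (θ from 0 to 2π): 232π.

Therefore ∮_C F · dr = 232π.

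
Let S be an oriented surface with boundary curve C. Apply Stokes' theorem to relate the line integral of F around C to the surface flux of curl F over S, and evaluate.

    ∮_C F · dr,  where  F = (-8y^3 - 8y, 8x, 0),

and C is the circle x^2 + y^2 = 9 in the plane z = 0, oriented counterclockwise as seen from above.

Let S be the flat disk x^2 + y^2 ≤ 9 in the plane z = 0, with upward unit normal n̂ = ẑ. By Stokes' theorem,

    ∮_C F · dr = ∬_S (∇ × F) · n̂ dS = ∬_D (curl F)_z dA,

where D is the disk x^2 + y^2 ≤ 9.

Compute the curl of F = (-8y^3 - 8y, 8x, 0):
    (∇ × F)_x = ∂F_z/∂y - ∂F_y/∂z = 0,
    (∇ × F)_y = ∂F_x/∂z - ∂F_z/∂x = 0,
    (∇ × F)_z = ∂F_y/∂x - ∂F_x/∂y = 24y^2 + 16.

On z = 0, (curl F)_z = 24y^2 + 16.

Convert to polar (x = r cos θ, y = r sin θ, dA = r dr dθ); the integrand becomes 24r^2sin(θ)^2 + 16, so

    ∬_D (curl F)_z dA = ∫_0^{2π} ∫_0^{3} (24r^2sin(θ)^2 + 16) · r dr dθ.

Inner (r from 0 to 3): 486sin(θ)^2 + 72.
Outer (θ from 0 to 2π): 630π.

Therefore ∮_C F · dr = 630π.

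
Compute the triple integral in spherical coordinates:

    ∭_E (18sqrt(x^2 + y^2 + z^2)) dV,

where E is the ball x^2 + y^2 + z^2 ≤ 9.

In spherical coordinates, x = ρ sin(φ) cos(θ), y = ρ sin(φ) sin(θ), z = ρ cos(φ), and dV = ρ^2 sin(φ) dρ dφ dθ.

The integrand becomes 18ρ, so

    ∭_E (18sqrt(x^2 + y^2 + z^2)) dV = ∫_{0}^{2π} ∫_{0}^{π} ∫_{0}^{3} (18ρ) · ρ^2 sin(φ) dρ dφ dθ.

Inner (ρ): 729sin(φ)/2.
Middle (φ): 729.
Outer (θ): 1458π.

Therefore the triple integral equals 1458π.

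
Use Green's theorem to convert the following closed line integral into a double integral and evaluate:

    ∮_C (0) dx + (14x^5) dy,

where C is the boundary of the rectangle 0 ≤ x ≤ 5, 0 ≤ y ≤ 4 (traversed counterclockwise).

Green's theorem converts the closed line integral into a double integral over the enclosed region D:

    ∮_C P dx + Q dy = ∬_D (∂Q/∂x - ∂P/∂y) dA.

Here P = 0, Q = 14x^5, so

    ∂Q/∂x = 70x^4,    ∂P/∂y = 0,
    ∂Q/∂x - ∂P/∂y = 70x^4.

D is the region 0 ≤ x ≤ 5, 0 ≤ y ≤ 4. Evaluating the double integral:

    ∬_D (70x^4) dA = ∫_0^{5} ∫_0^{4} (70x^4) dy dx.

Inner (y from 0 to 4): 280x^4.
Outer (x from 0 to 5): 175000.

Therefore ∮_C P dx + Q dy = 175000.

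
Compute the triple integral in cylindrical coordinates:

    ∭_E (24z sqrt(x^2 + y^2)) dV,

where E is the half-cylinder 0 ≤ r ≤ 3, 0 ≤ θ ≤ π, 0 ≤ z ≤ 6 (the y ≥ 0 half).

In cylindrical coordinates, x = r cos(θ), y = r sin(θ), z = z, and dV = r dr dθ dz.

The integrand becomes 24r z, so

    ∭_E (24z sqrt(x^2 + y^2)) dV = ∫_{0}^{π} ∫_{0}^{3} ∫_{0}^{6} (24r z) · r dz dr dθ.

Inner (z): 432r^2.
Middle (r from 0 to 3): 3888.
Outer (θ): 3888π.

Therefore the triple integral equals 3888π.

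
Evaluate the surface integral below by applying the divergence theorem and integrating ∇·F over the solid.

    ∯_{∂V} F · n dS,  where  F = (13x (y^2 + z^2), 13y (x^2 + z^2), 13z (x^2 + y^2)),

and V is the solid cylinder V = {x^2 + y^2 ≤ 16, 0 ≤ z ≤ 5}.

By the divergence theorem,

    ∯_{∂V} F · n dS = ∭_V (∇ · F) dV.

Compute the divergence:
    ∇ · F = ∂F_x/∂x + ∂F_y/∂y + ∂F_z/∂z = 13y^2 + 13z^2 + 13x^2 + 13z^2 + 13x^2 + 13y^2 = 26x^2 + 26y^2 + 26z^2.

In cylindrical coordinates, x = r cos(θ), y = r sin(θ), z = z, dV = r dr dθ dz, with 0 ≤ r ≤ 4, 0 ≤ θ ≤ 2π, 0 ≤ z ≤ 5.

The integrand, after substitution and multiplying by the volume element, becomes (26r^2 + 26z^2) · r, so

    ∭_V (∇·F) dV = ∫_0^{2π} ∫_0^{4} ∫_0^{5} (26r^2 + 26z^2) · r dz dr dθ.

Inner (z from 0 to 5): 130r (r^2 + 25/3).
Middle (r from 0 to 4): 50960/3.
Outer (θ from 0 to 2π): 101920π/3.

Therefore ∯_{∂V} F · n dS = 101920π/3.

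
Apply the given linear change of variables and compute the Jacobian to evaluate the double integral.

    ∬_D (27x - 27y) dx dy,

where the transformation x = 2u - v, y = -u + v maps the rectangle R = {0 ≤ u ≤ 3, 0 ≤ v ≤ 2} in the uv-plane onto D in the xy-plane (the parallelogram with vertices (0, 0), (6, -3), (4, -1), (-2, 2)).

Compute the Jacobian determinant of (x, y) with respect to (u, v):

    ∂(x,y)/∂(u,v) = | 2  -1 | = (2)(1) - (-1)(-1) = 1.
                   | -1  1 |

Its absolute value is |J| = 1 (the area scaling factor).

Substituting x = 2u - v, y = -u + v into the integrand,

    27x - 27y → 81u - 54v,

so the integral becomes

    ∬_R (81u - 54v) · |J| du dv = ∫_0^3 ∫_0^2 (81u - 54v) dv du.

Inner (v): 162u - 108.
Outer (u): 405.

Therefore ∬_D (27x - 27y) dx dy = 405.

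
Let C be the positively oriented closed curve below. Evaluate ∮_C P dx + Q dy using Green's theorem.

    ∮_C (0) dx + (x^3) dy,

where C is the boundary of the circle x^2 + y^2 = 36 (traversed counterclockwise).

Green's theorem converts the closed line integral into a double integral over the enclosed region D:

    ∮_C P dx + Q dy = ∬_D (∂Q/∂x - ∂P/∂y) dA.

Here P = 0, Q = x^3, so

    ∂Q/∂x = 3x^2,    ∂P/∂y = 0,
    ∂Q/∂x - ∂P/∂y = 3x^2.

D is the region x^2 + y^2 ≤ 36. Evaluating the double integral:

In polar coordinates (x = r cos θ, y = r sin θ, dA = r dr dθ) the integrand becomes 3r^2cos(θ)^2, so

    ∬_D (3x^2) dA = ∫_0^{2π} ∫_0^{6} (3r^2cos(θ)^2) · r dr dθ.

Inner (r from 0 to 6): 972cos(θ)^2.
Outer (θ from 0 to 2π): 972π.

Therefore ∮_C P dx + Q dy = 972π.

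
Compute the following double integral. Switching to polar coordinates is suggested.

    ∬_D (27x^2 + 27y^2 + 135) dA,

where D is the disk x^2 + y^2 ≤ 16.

The region D is 0 ≤ r ≤ 4, 0 ≤ θ ≤ 2π in polar coordinates, where x = r cos(θ), y = r sin(θ), and dA = r dr dθ.

Under the substitution, the integrand becomes 27r^2 + 135, so

    ∬_D (27x^2 + 27y^2 + 135) dA = ∫_{0}^{2π} ∫_{0}^{4} (27r^2 + 135) · r dr dθ.

Inner integral (in r): ∫_{0}^{4} (27r^2 + 135) · r dr = 2808.

Outer integral (in θ): ∫_{0}^{2π} (2808) dθ = 5616π.

Therefore ∬_D (27x^2 + 27y^2 + 135) dA = 5616π.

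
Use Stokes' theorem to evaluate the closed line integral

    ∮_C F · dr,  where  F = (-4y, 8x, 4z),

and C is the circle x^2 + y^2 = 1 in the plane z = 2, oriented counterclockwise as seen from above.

Let S be the flat disk x^2 + y^2 ≤ 1 in the plane z = 2, with upward unit normal n̂ = ẑ. By Stokes' theorem,

    ∮_C F · dr = ∬_S (∇ × F) · n̂ dS = ∬_D (curl F)_z dA,

where D is the disk x^2 + y^2 ≤ 1.

Compute the curl of F = (-4y, 8x, 4z):
    (∇ × F)_x = ∂F_z/∂y - ∂F_y/∂z = 0,
    (∇ × F)_y = ∂F_x/∂z - ∂F_z/∂x = 0,
    (∇ × F)_z = ∂F_y/∂x - ∂F_x/∂y = 12.

On z = 2, (curl F)_z = 12.

Convert to polar (x = r cos θ, y = r sin θ, dA = r dr dθ); the integrand becomes 12, so

    ∬_D (curl F)_z dA = ∫_0^{2π} ∫_0^{1} (12) · r dr dθ.

Inner (r from 0 to 1): 6.
Outer (θ from 0 to 2π): 12π.

Therefore ∮_C F · dr = 12π.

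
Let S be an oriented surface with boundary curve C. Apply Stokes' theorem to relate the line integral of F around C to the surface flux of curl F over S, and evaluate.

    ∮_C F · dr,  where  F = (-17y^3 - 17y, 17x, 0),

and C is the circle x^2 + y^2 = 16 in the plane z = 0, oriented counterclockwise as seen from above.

Let S be the flat disk x^2 + y^2 ≤ 16 in the plane z = 0, with upward unit normal n̂ = ẑ. By Stokes' theorem,

    ∮_C F · dr = ∬_S (∇ × F) · n̂ dS = ∬_D (curl F)_z dA,

where D is the disk x^2 + y^2 ≤ 16.

Compute the curl of F = (-17y^3 - 17y, 17x, 0):
    (∇ × F)_x = ∂F_z/∂y - ∂F_y/∂z = 0,
    (∇ × F)_y = ∂F_x/∂z - ∂F_z/∂x = 0,
    (∇ × F)_z = ∂F_y/∂x - ∂F_x/∂y = 51y^2 + 34.

On z = 0, (curl F)_z = 51y^2 + 34.

Convert to polar (x = r cos θ, y = r sin θ, dA = r dr dθ); the integrand becomes 51r^2sin(θ)^2 + 34, so

    ∬_D (curl F)_z dA = ∫_0^{2π} ∫_0^{4} (51r^2sin(θ)^2 + 34) · r dr dθ.

Inner (r from 0 to 4): 3264sin(θ)^2 + 272.
Outer (θ from 0 to 2π): 3808π.

Therefore ∮_C F · dr = 3808π.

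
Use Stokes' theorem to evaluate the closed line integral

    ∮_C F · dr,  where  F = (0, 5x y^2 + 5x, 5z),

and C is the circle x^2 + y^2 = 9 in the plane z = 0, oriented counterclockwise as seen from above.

Let S be the flat disk x^2 + y^2 ≤ 9 in the plane z = 0, with upward unit normal n̂ = ẑ. By Stokes' theorem,

    ∮_C F · dr = ∬_S (∇ × F) · n̂ dS = ∬_D (curl F)_z dA,

where D is the disk x^2 + y^2 ≤ 9.

Compute the curl of F = (0, 5x y^2 + 5x, 5z):
    (∇ × F)_x = ∂F_z/∂y - ∂F_y/∂z = 0,
    (∇ × F)_y = ∂F_x/∂z - ∂F_z/∂x = 0,
    (∇ × F)_z = ∂F_y/∂x - ∂F_x/∂y = 5y^2 + 5.

On z = 0, (curl F)_z = 5y^2 + 5.

Convert to polar (x = r cos θ, y = r sin θ, dA = r dr dθ); the integrand becomes 5r^2sin(θ)^2 + 5, so

    ∬_D (curl F)_z dA = ∫_0^{2π} ∫_0^{3} (5r^2sin(θ)^2 + 5) · r dr dθ.

Inner (r from 0 to 3): 405sin(θ)^2/4 + 45/2.
Outer (θ from 0 to 2π): 585π/4.

Therefore ∮_C F · dr = 585π/4.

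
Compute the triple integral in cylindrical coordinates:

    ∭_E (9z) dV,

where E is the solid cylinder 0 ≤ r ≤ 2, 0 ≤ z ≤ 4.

In cylindrical coordinates, x = r cos(θ), y = r sin(θ), z = z, and dV = r dr dθ dz.

The integrand becomes 9z, so

    ∭_E (9z) dV = ∫_{0}^{2π} ∫_{0}^{2} ∫_{0}^{4} (9z) · r dz dr dθ.

Inner (z): 72r.
Middle (r from 0 to 2): 144.
Outer (θ): 288π.

Therefore the triple integral equals 288π.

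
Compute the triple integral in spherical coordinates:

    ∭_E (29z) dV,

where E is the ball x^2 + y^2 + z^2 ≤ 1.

In spherical coordinates, x = ρ sin(φ) cos(θ), y = ρ sin(φ) sin(θ), z = ρ cos(φ), and dV = ρ^2 sin(φ) dρ dφ dθ.

The integrand becomes 29ρ cos(φ), so

    ∭_E (29z) dV = ∫_{0}^{2π} ∫_{0}^{π} ∫_{0}^{1} (29ρ cos(φ)) · ρ^2 sin(φ) dρ dφ dθ.

Inner (ρ): 29sin(2φ)/8.
Middle (φ): 0.
Outer (θ): 0.

Therefore the triple integral equals 0.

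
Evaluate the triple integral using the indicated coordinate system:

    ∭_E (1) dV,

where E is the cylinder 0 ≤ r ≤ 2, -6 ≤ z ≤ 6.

In cylindrical coordinates, x = r cos(θ), y = r sin(θ), z = z, and dV = r dr dθ dz.

The integrand becomes 1, so

    ∭_E (1) dV = ∫_{0}^{2π} ∫_{0}^{2} ∫_{-6}^{6} (1) · r dz dr dθ.

Inner (z): 12r.
Middle (r from 0 to 2): 24.
Outer (θ): 48π.

Therefore the triple integral equals 48π.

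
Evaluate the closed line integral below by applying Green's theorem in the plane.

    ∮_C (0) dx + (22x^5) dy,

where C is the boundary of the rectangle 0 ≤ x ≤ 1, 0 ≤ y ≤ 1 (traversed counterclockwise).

Green's theorem converts the closed line integral into a double integral over the enclosed region D:

    ∮_C P dx + Q dy = ∬_D (∂Q/∂x - ∂P/∂y) dA.

Here P = 0, Q = 22x^5, so

    ∂Q/∂x = 110x^4,    ∂P/∂y = 0,
    ∂Q/∂x - ∂P/∂y = 110x^4.

D is the region 0 ≤ x ≤ 1, 0 ≤ y ≤ 1. Evaluating the double integral:

    ∬_D (110x^4) dA = ∫_0^{1} ∫_0^{1} (110x^4) dy dx.

Inner (y from 0 to 1): 110x^4.
Outer (x from 0 to 1): 22.

Therefore ∮_C P dx + Q dy = 22.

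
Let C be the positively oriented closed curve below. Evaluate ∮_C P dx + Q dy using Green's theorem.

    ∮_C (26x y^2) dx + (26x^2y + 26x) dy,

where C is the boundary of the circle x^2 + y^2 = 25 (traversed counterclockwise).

Green's theorem converts the closed line integral into a double integral over the enclosed region D:

    ∮_C P dx + Q dy = ∬_D (∂Q/∂x - ∂P/∂y) dA.

Here P = 26x y^2, Q = 26x^2y + 26x, so

    ∂Q/∂x = 52x y + 26,    ∂P/∂y = 52x y,
    ∂Q/∂x - ∂P/∂y = 26.

D is the region x^2 + y^2 ≤ 25. Evaluating the double integral:

In polar coordinates (x = r cos θ, y = r sin θ, dA = r dr dθ) the integrand becomes 26, so

    ∬_D (26) dA = ∫_0^{2π} ∫_0^{5} (26) · r dr dθ.

Inner (r from 0 to 5): 325.
Outer (θ from 0 to 2π): 650π.

Therefore ∮_C P dx + Q dy = 650π.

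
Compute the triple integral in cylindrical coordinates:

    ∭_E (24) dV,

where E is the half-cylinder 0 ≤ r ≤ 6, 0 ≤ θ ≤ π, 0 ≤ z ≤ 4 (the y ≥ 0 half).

In cylindrical coordinates, x = r cos(θ), y = r sin(θ), z = z, and dV = r dr dθ dz.

The integrand becomes 24, so

    ∭_E (24) dV = ∫_{0}^{π} ∫_{0}^{6} ∫_{0}^{4} (24) · r dz dr dθ.

Inner (z): 96r.
Middle (r from 0 to 6): 1728.
Outer (θ): 1728π.

Therefore the triple integral equals 1728π.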